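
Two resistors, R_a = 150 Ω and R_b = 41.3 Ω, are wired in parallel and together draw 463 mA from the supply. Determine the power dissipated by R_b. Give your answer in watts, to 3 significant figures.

The branches share the same voltage, but only the total current is given — find V from the equivalent resistance first.
1/R_eq = 1/150 + 1/41.3 ⇒ R_eq = 32.38 Ω
V = I_total × R_eq = 0.4630 × 32.38 = 14.99 V
P_R_b = V² / R_b = (14.99)² / 41.3 = 5.443 W

5.44 W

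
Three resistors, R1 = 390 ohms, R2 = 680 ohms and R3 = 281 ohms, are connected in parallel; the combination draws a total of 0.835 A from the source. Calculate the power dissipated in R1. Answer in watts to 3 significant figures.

31.0 W

The branches share the same voltage, but only the total current is given — find V from the equivalent resistance first.
1/R_eq = 1/390 + 1/680 + 1/281 ⇒ R_eq = 131.7 Ω
V = I_total × R_eq = 0.8350 × 131.7 = 110.0 V
P_R1 = V² / R1 = (110.0)² / 390 = 31.01 W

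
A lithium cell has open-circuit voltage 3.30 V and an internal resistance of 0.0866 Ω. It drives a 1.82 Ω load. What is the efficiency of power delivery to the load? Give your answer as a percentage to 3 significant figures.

95.5 %

η = P_load/(P_load+P_int) = I²R/(I²R+I²r) = R/(R+r) — the I² cancels for series elements.
η = R / (R + r) = 1.82 / (1.82 + 0.0866) = 0.9546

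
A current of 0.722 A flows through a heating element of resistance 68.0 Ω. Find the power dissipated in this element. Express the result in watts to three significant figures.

35.4 W

With I and R stated, P = I²R applies in one step.
P = (0.7220 A)² × 68.0 Ω = 35.45 W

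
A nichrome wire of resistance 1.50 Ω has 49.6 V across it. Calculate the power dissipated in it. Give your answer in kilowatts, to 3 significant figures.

1.64 kW

Voltage and resistance are given, so P = V²/R is the one-step route.
P = (49.6 V)² / 1.50 Ω = 1640 W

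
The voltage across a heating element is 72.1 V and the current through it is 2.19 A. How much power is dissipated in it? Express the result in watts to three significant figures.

Since both terminal voltage and current are stated, P = V I gives the power in one step.
P = 72.1 V × 2.190 A = 157.9 W

158 W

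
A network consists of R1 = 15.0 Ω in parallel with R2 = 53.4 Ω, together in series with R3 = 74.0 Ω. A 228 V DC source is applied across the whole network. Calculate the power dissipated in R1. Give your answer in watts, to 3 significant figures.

64.7 W

Combine R1 and R2 into their parallel equivalent first, reducing the network to two series resistors.
R_p = (15.0×53.4)/(15.0+53.4) = 11.71 Ω
R_total = R_p + 74.0 = 11.71 + 74.0 = 85.71 Ω
I = V / R_total = 228 / 85.71 = 2.660 A
Voltage across the parallel pair: V_p = I × R_p = 2.660 × 11.71 = 31.15 V
Use P = V²/R for R1 with V = V_p.
P_R1 = (31.15)² / 15.0 = 64.69 W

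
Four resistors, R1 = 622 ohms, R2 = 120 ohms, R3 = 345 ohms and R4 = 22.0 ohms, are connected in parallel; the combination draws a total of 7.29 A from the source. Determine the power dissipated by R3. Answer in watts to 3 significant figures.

Parallel branches share V, not I — compute V via R_eq, then use V²/R for the target branch.
1/R_eq = 1/622 + 1/120 + 1/345 + 1/22.0 ⇒ R_eq = 17.15 Ω
V = I_total × R_eq = 7.290 × 17.15 = 125.1 V
P_R3 = V² / R3 = (125.1)² / 345 = 45.33 W

45.3 W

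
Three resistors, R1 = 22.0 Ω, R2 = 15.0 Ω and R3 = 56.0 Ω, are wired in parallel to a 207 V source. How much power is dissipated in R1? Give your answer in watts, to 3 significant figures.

Each parallel branch sees the full supply voltage, so P = V²/R applies directly to the target branch.
P_R1 = V² / R1 = (207)² / 22.0 Ω = 1948 W

1950 W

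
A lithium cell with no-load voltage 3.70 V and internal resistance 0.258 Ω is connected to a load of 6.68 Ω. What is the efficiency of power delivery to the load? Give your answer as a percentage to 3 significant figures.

96.3 %

η = P_load/(P_load+P_int) = I²R/(I²R+I²r) = R/(R+r) — the I² cancels for series elements.
η = R / (R + r) = 6.68 / (6.68 + 0.258) = 0.9628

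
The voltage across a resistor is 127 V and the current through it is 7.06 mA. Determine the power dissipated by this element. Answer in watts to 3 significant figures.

With V and I both given, power follows immediately from P = V I.
P = 127 V × 0.007060 A = 0.8966 W

0.897 W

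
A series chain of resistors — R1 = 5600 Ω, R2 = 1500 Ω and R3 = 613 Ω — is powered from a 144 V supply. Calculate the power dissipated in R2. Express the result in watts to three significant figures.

In a series string the same current flows through every resistor — find that current, then P = I²R for the one we want.
R_total = 5600 + 1500 + 613 = 7713 Ω
I = V / R_total = 144 / 7713 = 0.01867 A
P_R2 = I² × R2 = (0.01867)² × 1500 = 0.5228 W

0.523 W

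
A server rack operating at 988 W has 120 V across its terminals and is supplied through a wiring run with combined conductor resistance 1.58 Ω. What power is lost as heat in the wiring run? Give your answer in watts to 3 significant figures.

107 W

Line loss is just I²R for the cable — we know both I and R_line directly.
I = P / V = 988 / 120 = 8.233 A through the wiring run.
P_line = I² R_line = (8.233)² × 1.58 = 107.1 W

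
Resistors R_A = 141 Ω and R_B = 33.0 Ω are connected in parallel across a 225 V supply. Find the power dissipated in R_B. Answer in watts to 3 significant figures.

Parallel branches share the same voltage; P = V²/R gives the branch power in one step.
P_R_B = V² / R_B = (225)² / 33.0 Ω = 1534 W

1530 W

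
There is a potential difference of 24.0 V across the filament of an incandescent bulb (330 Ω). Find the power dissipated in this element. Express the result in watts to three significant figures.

1.75 W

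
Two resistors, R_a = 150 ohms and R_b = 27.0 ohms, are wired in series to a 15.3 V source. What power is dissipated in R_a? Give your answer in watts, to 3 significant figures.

1.12 W

In a series string the same current flows through every resistor — find that current, then P = I²R for the one we want.
R_total = 150 + 27.0 = 177.0 Ω
I = V / R_total = 15.3 / 177.0 = 0.08644 A
P_R_a = I² × R_a = (0.08644)² × 150 = 1.121 W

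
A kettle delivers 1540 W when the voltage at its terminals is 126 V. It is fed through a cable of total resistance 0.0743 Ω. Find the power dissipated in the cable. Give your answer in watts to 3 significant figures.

The cable is a series resistance carrying the load current; its dissipation is I²R_line.
I = P / V = 1540 / 126 = 12.22 A through the cable.
P_line = I² R_line = (12.22)² × 0.0743 = 11.10 W

11.1 W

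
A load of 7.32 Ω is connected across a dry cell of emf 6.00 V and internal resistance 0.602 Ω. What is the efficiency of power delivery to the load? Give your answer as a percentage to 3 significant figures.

Both r and R carry the same current, so the power split is just the resistance split: η = R/(R+r).
η = R / (R + r) = 7.32 / (7.32 + 0.602) = 0.9240

92.4 %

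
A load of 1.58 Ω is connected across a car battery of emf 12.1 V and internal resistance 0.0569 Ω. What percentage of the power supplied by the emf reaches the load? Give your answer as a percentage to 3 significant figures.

η = P_load/(P_load+P_int) = I²R/(I²R+I²r) = R/(R+r) — the I² cancels for series elements.
η = R / (R + r) = 1.58 / (1.58 + 0.0569) = 0.9652

96.5 %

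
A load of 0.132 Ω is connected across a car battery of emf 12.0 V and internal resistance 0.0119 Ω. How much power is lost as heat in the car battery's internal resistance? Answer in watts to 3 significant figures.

82.8 W

The source's internal resistance is just another series element carrying I; its dissipation is I²r.
I = ε / (r + R) = 12.0 / (0.0119 + 0.132) = 83.39 A
P_int = I² r = (83.39)² × 0.0119 = 82.75 W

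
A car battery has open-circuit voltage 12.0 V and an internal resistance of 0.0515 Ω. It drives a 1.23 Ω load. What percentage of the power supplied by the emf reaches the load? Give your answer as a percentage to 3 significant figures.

η = P_load/(P_load+P_int) = I²R/(I²R+I²r) = R/(R+r) — the I² cancels for series elements.
η = R / (R + r) = 1.23 / (1.23 + 0.0515) = 0.9598

96.0 %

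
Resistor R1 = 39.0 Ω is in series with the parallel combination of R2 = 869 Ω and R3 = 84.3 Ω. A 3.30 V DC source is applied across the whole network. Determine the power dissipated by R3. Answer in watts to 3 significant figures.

0.0568 W

First combine the parallel branches into one equivalent R_p, then R1 + R_p is a series pair.
R_p = (869×84.3)/(869+84.3) = 76.85 Ω
R_total = 39.0 + 76.85 = 115.8 Ω
I = V / R_total = 3.30 / 115.8 = 0.02849 A
Voltage across the parallel pair: V_p = I × R_p = 0.02849 × 76.85 = 2.189 V
With V_p across R3, its power is V_p²/R3.
P_R3 = (2.189)² / 84.3 = 0.05684 W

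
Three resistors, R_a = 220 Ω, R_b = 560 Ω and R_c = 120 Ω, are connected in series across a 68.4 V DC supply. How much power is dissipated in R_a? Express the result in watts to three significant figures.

Since the resistors are in series they all carry the loop current I = V/R_total; the power in any one is I²R.
R_total = 220 + 560 + 120 = 900.0 Ω
I = V / R_total = 68.4 / 900.0 = 0.07600 A
P_R_a = I² × R_a = (0.07600)² × 220 = 1.271 W

1.27 W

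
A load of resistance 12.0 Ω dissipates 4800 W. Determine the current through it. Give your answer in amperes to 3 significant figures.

20.0 A

Rearranging the power relation for the two known quantities gives I = √(P / R).
I = √(4800 / 12.0) = 20.00 A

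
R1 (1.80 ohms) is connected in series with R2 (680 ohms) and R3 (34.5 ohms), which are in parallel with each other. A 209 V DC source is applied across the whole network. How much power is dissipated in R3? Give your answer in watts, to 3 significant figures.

1140 W

First combine the parallel branches into one equivalent R_p, then R1 + R_p is a series pair.
R_p = (680×34.5)/(680+34.5) = 32.83 Ω
R_total = 1.80 + 32.83 = 34.63 Ω
I = V / R_total = 209 / 34.63 = 6.035 A
Voltage across the parallel pair: V_p = I × R_p = 6.035 × 32.83 = 198.1 V
R3 sees V_p directly, so P = V_p² / R3.
P_R3 = (198.1)² / 34.5 = 1138 W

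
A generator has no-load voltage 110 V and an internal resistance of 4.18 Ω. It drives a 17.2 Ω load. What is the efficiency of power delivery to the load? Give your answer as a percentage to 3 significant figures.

80.4 %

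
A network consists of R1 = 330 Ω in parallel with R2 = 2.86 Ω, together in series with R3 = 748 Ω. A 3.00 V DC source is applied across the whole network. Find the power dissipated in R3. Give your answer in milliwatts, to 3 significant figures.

Collapse the R1‖R2 pair into one equivalent R_p; then R_p and R3 form a series string.
R_p = (330×2.86)/(330+2.86) = 2.835 Ω
R_total = R_p + 748 = 2.835 + 748 = 750.8 Ω
I = V / R_total = 3.00 / 750.8 = 0.003996 A
All the supply current flows through R3; use P = I²R3.
P_R3 = (0.003996)² × 748 = 0.01194 W

11.9 mW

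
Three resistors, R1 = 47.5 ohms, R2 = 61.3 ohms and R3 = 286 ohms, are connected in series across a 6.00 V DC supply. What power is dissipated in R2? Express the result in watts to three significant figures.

Since the resistors are in series they all carry the loop current I = V/R_total; the power in any one is I²R.
R_total = 47.5 + 61.3 + 286 = 394.8 Ω
I = V / R_total = 6.00 / 394.8 = 0.01520 A
P_R2 = I² × R2 = (0.01520)² × 61.3 = 0.01416 W

0.0142 W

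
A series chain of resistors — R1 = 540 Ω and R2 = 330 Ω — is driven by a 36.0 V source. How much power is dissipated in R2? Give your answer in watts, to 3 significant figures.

0.565 W

The current is common to all series resistors; compute it, then apply P = I²R for the target.
R_total = 540 + 330 = 870.0 Ω
I = V / R_total = 36.0 / 870.0 = 0.04138 A
P_R2 = I² × R2 = (0.04138)² × 330 = 0.5650 W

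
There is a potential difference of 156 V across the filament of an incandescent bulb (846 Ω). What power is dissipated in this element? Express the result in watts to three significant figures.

With V across and R both known, P = V²/R gives the dissipation directly.
P = (156 V)² / 846 Ω = 28.77 W

28.8 W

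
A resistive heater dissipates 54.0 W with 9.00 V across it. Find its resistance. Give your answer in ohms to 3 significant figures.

1.50 Ω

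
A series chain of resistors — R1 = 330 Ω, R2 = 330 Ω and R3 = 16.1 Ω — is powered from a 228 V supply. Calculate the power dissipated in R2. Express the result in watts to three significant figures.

Every series element carries the same I. Get I from the total resistance, then P = I² × R2.
R_total = 330 + 330 + 16.1 = 676.1 Ω
I = V / R_total = 228 / 676.1 = 0.3372 A
P_R2 = I² × R2 = (0.3372)² × 330 = 37.53 W

37.5 W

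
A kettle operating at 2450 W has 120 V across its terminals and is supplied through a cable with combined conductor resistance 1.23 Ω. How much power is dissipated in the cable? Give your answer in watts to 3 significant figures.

513 W

The cable is a series resistance carrying the load current; its dissipation is I²R_line.
I = P / V = 2450 / 120 = 20.42 A through the cable.
P_line = I² R_line = (20.42)² × 1.23 = 512.7 W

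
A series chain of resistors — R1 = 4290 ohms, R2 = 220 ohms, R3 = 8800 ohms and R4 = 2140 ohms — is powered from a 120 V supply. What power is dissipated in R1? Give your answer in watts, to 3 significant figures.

Every series element carries the same I. Get I from the total resistance, then P = I² × R1.
R_total = 4290 + 220 + 8800 + 2140 = 15450 Ω
I = V / R_total = 120 / 15450 = 0.007767 A
P_R1 = I² × R1 = (0.007767)² × 4290 = 0.2588 W

0.259 W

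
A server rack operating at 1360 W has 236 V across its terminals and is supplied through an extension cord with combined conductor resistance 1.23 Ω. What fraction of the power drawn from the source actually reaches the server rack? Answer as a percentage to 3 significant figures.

97.1 %

I = P / V = 1360 / 236 = 5.763 A through the extension cord.
P_line = I² R_line = (5.763)² × 1.23 = 40.85 W
P_source = P_load + P_line = 1360 + 40.85 = 1401 W
η = P_load / P_source = 1360 / 1401 = 0.9708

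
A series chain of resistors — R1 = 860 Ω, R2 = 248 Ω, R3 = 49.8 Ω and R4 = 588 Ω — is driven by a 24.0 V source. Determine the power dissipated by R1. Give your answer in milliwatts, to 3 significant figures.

Since the resistors are in series they all carry the loop current I = V/R_total; the power in any one is I²R.
R_total = 860 + 248 + 49.8 + 588 = 1746 Ω
I = V / R_total = 24.0 / 1746 = 0.01375 A
P_R1 = I² × R1 = (0.01375)² × 860 = 0.1625 W

163 mW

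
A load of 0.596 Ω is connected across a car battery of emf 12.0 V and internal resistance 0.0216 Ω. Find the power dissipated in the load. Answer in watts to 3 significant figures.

Find the circuit current first, then P = I²R for the load (series elements share I).
I = ε / (r + R) = 12.0 / (0.0216 + 0.596) = 19.43 A
P_load = I² R = (19.43)² × 0.596 = 225.0 W

225 W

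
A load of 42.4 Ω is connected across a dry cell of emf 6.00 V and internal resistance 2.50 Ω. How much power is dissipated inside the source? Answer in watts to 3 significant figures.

The source's internal resistance is just another series element carrying I; its dissipation is I²r.
I = ε / (r + R) = 6.00 / (2.50 + 42.4) = 0.1336 A
P_int = I² r = (0.1336)² × 2.50 = 0.04464 W

0.0446 W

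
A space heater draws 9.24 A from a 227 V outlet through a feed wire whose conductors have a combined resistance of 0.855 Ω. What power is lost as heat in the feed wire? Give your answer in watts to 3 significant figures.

The feed wire and load are in series, so the same current flows in both; the loss is I²R_line.
The feed wire carries the full 9.24 A.
P_line = I² R_line = (9.240)² × 0.855 = 73.00 W

73.0 W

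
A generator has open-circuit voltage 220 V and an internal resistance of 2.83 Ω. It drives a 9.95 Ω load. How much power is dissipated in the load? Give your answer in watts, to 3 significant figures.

2950 W

With r and R in series, I = ε/(r+R); the load dissipates I²R.
I = ε / (r + R) = 220 / (2.83 + 9.95) = 17.21 A
P_load = I² R = (17.21)² × 9.95 = 2949 W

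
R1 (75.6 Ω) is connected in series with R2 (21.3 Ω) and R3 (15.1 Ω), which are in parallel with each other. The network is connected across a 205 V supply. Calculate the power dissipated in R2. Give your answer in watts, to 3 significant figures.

21.6 W

Collapse R2‖R3 to a single equivalent, reducing the network to two series elements.
R_p = (21.3×15.1)/(21.3+15.1) = 8.836 Ω
R_total = 75.6 + 8.836 = 84.44 Ω
I = V / R_total = 205 / 84.44 = 2.428 A
Voltage across the parallel pair: V_p = I × R_p = 2.428 × 8.836 = 21.45 V
R2 sees V_p directly, so P = V_p² / R2.
P_R2 = (21.45)² / 21.3 = 21.61 W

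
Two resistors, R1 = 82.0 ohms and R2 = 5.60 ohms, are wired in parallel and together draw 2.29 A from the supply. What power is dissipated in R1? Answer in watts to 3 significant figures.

We need the common branch voltage; get it from I_total × R_eq, then P = V²/R for the branch.
1/R_eq = 1/82.0 + 1/5.60 ⇒ R_eq = 5.242 Ω
V = I_total × R_eq = 2.290 × 5.242 = 12.00 V
P_R1 = V² / R1 = (12.00)² / 82.0 = 1.757 W

1.76 W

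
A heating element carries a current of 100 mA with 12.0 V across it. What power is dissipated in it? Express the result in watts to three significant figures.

V and I are known directly — P = V I, no intermediate step needed.
P = 12.0 V × 0.1000 A = 1.200 W

1.20 W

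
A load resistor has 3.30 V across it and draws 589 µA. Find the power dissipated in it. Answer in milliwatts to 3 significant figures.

Since both terminal voltage and current are stated, P = V I gives the power in one step.
P = 3.30 V × 0.0005890 A = 0.001944 W

1.94 mW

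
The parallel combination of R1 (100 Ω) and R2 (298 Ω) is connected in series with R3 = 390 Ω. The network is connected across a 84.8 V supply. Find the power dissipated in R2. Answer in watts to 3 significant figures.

Combine R1 and R2 into their parallel equivalent first, reducing the network to two series resistors.
R_p = (100×298)/(100+298) = 74.87 Ω
R_total = R_p + 390 = 74.87 + 390 = 464.9 Ω
I = V / R_total = 84.8 / 464.9 = 0.1824 A
Voltage across the parallel pair: V_p = I × R_p = 0.1824 × 74.87 = 13.66 V
Use P = V²/R for R2 with V = V_p.
P_R2 = (13.66)² / 298 = 0.6260 W

0.626 W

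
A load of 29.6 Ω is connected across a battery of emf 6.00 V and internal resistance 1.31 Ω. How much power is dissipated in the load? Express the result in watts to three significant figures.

Find the circuit current first, then P = I²R for the load (series elements share I).
I = ε / (r + R) = 6.00 / (1.31 + 29.6) = 0.1941 A
P_load = I² R = (0.1941)² × 29.6 = 1.115 W

1.12 W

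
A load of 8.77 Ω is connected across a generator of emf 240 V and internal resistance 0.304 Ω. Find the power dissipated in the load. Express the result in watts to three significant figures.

The internal resistance and the load are in series, so the same I flows through both; get I from ε/(r+R), then I²R for the load.
I = ε / (r + R) = 240 / (0.304 + 8.77) = 26.45 A
P_load = I² R = (26.45)² × 8.77 = 6135 W

6140 W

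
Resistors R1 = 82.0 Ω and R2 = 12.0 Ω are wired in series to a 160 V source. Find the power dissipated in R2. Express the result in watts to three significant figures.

34.8 W

Every series element carries the same I. Get I from the total resistance, then P = I² × R2.
R_total = 82.0 + 12.0 = 94.00 Ω
I = V / R_total = 160 / 94.00 = 1.702 A
P_R2 = I² × R2 = (1.702)² × 12.0 = 34.77 W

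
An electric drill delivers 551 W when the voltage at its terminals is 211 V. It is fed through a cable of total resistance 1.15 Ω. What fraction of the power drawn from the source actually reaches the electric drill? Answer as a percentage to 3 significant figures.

98.6 %

I = P / V = 551 / 211 = 2.611 A through the cable.
P_line = I² R_line = (2.611)² × 1.15 = 7.842 W
P_source = P_load + P_line = 551.0 + 7.842 = 558.8 W
η = P_load / P_source = 551.0 / 558.8 = 0.9860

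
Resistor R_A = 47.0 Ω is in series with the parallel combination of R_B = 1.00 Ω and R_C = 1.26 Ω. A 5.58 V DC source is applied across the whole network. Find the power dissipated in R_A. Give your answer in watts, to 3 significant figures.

Reduce the parallel pair to R_p first; the network is then a simple series string.
R_p = (1.00×1.26)/(1.00+1.26) = 0.5575 Ω
R_total = 47.0 + 0.5575 = 47.56 Ω
I = V / R_total = 5.58 / 47.56 = 0.1173 A
The full supply current passes through R_A: P = I²R.
P_R_A = (0.1173)² × 47.0 = 0.6470 W

0.647 W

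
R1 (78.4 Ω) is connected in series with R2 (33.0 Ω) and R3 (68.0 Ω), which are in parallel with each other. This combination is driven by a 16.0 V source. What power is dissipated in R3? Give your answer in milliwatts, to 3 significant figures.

184 mW

Reduce the parallel pair to R_p first; the network is then a simple series string.
R_p = (33.0×68.0)/(33.0+68.0) = 22.22 Ω
R_total = 78.4 + 22.22 = 100.6 Ω
I = V / R_total = 16.0 / 100.6 = 0.1590 A
Voltage across the parallel pair: V_p = I × R_p = 0.1590 × 22.22 = 3.533 V
R3 sees V_p directly, so P = V_p² / R3.
P_R3 = (3.533)² / 68.0 = 0.1836 W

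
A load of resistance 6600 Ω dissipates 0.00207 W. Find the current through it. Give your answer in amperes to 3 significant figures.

0.000560 A

The two known quantities fix the third via I = √(P / R).
I = √(0.00207 / 6600) = 0.0005600 A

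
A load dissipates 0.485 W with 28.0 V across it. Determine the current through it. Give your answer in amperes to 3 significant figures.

0.0173 A

From P = V I = I²R = V²/R, with the two given quantities we get I = P / V.
I = 0.485 / 28.0 = 0.01732 A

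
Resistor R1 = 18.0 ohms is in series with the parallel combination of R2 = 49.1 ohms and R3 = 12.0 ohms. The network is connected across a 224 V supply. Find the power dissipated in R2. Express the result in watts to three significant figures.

First combine the parallel branches into one equivalent R_p, then R1 + R_p is a series pair.
R_p = (49.1×12.0)/(49.1+12.0) = 9.643 Ω
R_total = 18.0 + 9.643 = 27.64 Ω
I = V / R_total = 224 / 27.64 = 8.103 A
Voltage across the parallel pair: V_p = I × R_p = 8.103 × 9.643 = 78.14 V
With V_p across R2, its power is V_p²/R2.
P_R2 = (78.14)² / 49.1 = 124.4 W

124 W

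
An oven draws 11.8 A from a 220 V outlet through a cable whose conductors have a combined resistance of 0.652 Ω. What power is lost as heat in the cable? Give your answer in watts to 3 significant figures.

90.8 W

Only the current and the line resistance are needed for the I²R loss.
The cable carries the full 11.8 A.
P_line = I² R_line = (11.80)² × 0.652 = 90.78 W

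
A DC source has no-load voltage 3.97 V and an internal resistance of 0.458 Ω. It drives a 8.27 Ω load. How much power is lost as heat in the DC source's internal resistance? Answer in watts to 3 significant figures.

The internal resistance carries the same current as the load; P_int = I²r.
I = ε / (r + R) = 3.97 / (0.458 + 8.27) = 0.4549 A
P_int = I² r = (0.4549)² × 0.458 = 0.09476 W

0.0948 W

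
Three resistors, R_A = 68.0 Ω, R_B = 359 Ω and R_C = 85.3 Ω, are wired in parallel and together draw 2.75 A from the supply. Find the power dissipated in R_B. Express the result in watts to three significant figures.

Parallel branches share V, not I — compute V via R_eq, then use V²/R for the target branch.
1/R_eq = 1/68.0 + 1/359 + 1/85.3 ⇒ R_eq = 34.23 Ω
V = I_total × R_eq = 2.750 × 34.23 = 94.13 V
P_R_B = V² / R_B = (94.13)² / 359 = 24.68 W

24.7 W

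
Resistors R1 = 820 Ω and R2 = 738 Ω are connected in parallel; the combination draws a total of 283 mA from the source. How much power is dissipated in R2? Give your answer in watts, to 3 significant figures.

16.4 W

The branches share the same voltage, but only the total current is given — find V from the equivalent resistance first.
1/R_eq = 1/820 + 1/738 ⇒ R_eq = 388.4 Ω
V = I_total × R_eq = 0.2830 × 388.4 = 109.9 V
P_R2 = V² / R2 = (109.9)² / 738 = 16.37 W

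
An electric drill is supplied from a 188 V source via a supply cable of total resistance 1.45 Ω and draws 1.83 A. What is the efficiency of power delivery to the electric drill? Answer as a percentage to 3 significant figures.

The supply cable carries the full 1.83 A.
P_line = I² R_line = (1.830)² × 1.45 = 4.856 W
P_source = V I = 188 × 1.830 = 344.0 W; P_load = 339.2 W
η = P_load / P_source = 339.2 / 344.0 = 0.9859

98.6 %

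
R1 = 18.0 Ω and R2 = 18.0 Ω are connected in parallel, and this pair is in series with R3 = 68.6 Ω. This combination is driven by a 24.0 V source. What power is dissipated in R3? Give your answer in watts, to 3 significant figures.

6.56 W

Reduce the parallel combination to a single R_p; the circuit then becomes R_p in series with the remaining resistor.
R_p = (18.0×18.0)/(18.0+18.0) = 9.000 Ω
R_total = R_p + 68.6 = 9.000 + 68.6 = 77.60 Ω
I = V / R_total = 24.0 / 77.60 = 0.3093 A
R3 is the series element, so its power is I²R.
P_R3 = (0.3093)² × 68.6 = 6.562 W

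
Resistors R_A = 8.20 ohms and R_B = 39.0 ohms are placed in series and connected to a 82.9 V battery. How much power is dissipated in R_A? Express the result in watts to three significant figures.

25.3 W

In a series string the same current flows through every resistor — find that current, then P = I²R for the one we want.
R_total = 8.20 + 39.0 = 47.20 Ω
I = V / R_total = 82.9 / 47.20 = 1.756 A
P_R_A = I² × R_A = (1.756)² × 8.20 = 25.30 W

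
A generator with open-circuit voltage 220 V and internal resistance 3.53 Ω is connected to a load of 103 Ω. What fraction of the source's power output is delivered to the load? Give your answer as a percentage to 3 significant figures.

Both r and R carry the same current, so the power split is just the resistance split: η = R/(R+r).
η = R / (R + r) = 103 / (103 + 3.53) = 0.9669

96.7 %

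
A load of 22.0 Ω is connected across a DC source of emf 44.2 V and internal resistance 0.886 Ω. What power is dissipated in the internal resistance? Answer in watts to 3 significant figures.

The internal resistance carries the same current as the load; P_int = I²r.
I = ε / (r + R) = 44.2 / (0.886 + 22.0) = 1.931 A
P_int = I² r = (1.931)² × 0.886 = 3.305 W

3.30 W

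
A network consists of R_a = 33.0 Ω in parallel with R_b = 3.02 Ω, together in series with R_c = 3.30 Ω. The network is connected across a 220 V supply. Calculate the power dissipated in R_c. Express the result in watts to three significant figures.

4340 W

Reduce the parallel combination to a single R_p; the circuit then becomes R_p in series with the remaining resistor.
R_p = (33.0×3.02)/(33.0+3.02) = 2.767 Ω
R_total = R_p + 3.30 = 2.767 + 3.30 = 6.067 Ω
I = V / R_total = 220 / 6.067 = 36.26 A
R_c carries the full series current, so P = I²R.
P_R_c = (36.26)² × 3.30 = 4340 W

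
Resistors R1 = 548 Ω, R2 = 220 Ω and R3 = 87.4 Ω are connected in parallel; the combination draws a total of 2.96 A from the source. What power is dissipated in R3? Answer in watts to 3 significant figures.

The branches share the same voltage, but only the total current is given — find V from the equivalent resistance first.
1/R_eq = 1/548 + 1/220 + 1/87.4 ⇒ R_eq = 56.14 Ω
V = I_total × R_eq = 2.960 × 56.14 = 166.2 V
P_R3 = V² / R3 = (166.2)² / 87.4 = 316.0 W

316 W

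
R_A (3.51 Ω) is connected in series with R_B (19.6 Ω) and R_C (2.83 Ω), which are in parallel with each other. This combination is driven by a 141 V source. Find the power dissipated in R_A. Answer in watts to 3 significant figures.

Replace R_B and R_C with their parallel equivalent so the circuit becomes R_A in series with R_p.
R_p = (19.6×2.83)/(19.6+2.83) = 2.473 Ω
R_total = 3.51 + 2.473 = 5.983 Ω
I = V / R_total = 141 / 5.983 = 23.57 A
All the current flows through R_A; use P = I²R.
P_R_A = (23.57)² × 3.51 = 1949 W

1950 W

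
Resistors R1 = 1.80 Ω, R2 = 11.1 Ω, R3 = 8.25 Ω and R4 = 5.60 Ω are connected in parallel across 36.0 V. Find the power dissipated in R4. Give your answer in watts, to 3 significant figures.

The supply voltage appears across each parallel branch — just use P = V²/R4.
P_R4 = V² / R4 = (36.0)² / 5.60 Ω = 231.4 W

231 W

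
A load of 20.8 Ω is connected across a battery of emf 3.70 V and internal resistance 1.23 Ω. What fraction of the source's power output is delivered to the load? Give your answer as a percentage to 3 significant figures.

Efficiency is P_load / P_total. With a series r and R sharing the same I, P = I²R for each, so η = R/(R+r).
η = R / (R + r) = 20.8 / (20.8 + 1.23) = 0.9442

94.4 %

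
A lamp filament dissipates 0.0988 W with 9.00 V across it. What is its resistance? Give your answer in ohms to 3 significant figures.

820 Ω

The two known quantities fix the third via R = V² / P.
R = (9.00)² / 0.0988 = 819.8 Ω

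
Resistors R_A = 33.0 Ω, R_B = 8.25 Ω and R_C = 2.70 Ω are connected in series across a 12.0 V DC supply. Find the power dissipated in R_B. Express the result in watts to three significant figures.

Since the resistors are in series they all carry the loop current I = V/R_total; the power in any one is I²R.
R_total = 33.0 + 8.25 + 2.70 = 43.95 Ω
I = V / R_total = 12.0 / 43.95 = 0.2730 A
P_R_B = I² × R_B = (0.2730)² × 8.25 = 0.6150 W

0.615 W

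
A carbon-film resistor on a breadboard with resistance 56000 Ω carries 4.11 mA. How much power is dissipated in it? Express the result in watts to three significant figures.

0.946 W

Current and resistance are given, so P = I²R is the direct form.
P = (0.004110 A)² × 56000 Ω = 0.9460 W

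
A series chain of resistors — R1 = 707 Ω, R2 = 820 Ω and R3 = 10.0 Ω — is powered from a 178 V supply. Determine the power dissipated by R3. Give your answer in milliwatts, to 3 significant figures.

134 mW

Since the resistors are in series they all carry the loop current I = V/R_total; the power in any one is I²R.
R_total = 707 + 820 + 10.0 = 1537 Ω
I = V / R_total = 178 / 1537 = 0.1158 A
P_R3 = I² × R3 = (0.1158)² × 10.0 = 0.1341 W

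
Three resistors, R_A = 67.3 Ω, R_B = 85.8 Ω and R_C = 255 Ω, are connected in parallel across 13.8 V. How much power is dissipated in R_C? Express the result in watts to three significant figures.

Parallel branches share the same voltage; P = V²/R gives the branch power in one step.
P_R_C = V² / R_C = (13.8)² / 255 Ω = 0.7468 W

0.747 W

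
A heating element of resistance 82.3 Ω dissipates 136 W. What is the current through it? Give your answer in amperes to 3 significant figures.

1.29 A

Rearranging the power relation for the two known quantities gives I = √(P / R).
I = √(136 / 82.3) = 1.285 A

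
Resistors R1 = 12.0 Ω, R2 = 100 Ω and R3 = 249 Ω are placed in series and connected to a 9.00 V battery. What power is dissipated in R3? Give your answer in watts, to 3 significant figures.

The current is common to all series resistors; compute it, then apply P = I²R for the target.
R_total = 12.0 + 100 + 249 = 361.0 Ω
I = V / R_total = 9.00 / 361.0 = 0.02493 A
P_R3 = I² × R3 = (0.02493)² × 249 = 0.1548 W

0.155 W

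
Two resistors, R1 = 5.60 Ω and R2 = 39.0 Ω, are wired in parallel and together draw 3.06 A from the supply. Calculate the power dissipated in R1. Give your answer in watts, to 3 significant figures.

The branches share the same voltage, but only the total current is given — find V from the equivalent resistance first.
1/R_eq = 1/5.60 + 1/39.0 ⇒ R_eq = 4.897 Ω
V = I_total × R_eq = 3.060 × 4.897 = 14.98 V
P_R1 = V² / R1 = (14.98)² / 5.60 = 40.10 W

40.1 W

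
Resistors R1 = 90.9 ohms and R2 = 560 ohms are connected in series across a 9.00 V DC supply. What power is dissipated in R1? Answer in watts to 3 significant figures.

The current is common to all series resistors; compute it, then apply P = I²R for the target.
R_total = 90.9 + 560 = 650.9 Ω
I = V / R_total = 9.00 / 650.9 = 0.01383 A
P_R1 = I² × R1 = (0.01383)² × 90.9 = 0.01738 W

0.0174 W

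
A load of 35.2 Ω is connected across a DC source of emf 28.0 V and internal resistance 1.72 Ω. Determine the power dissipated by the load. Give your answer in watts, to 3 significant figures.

20.2 W

With r and R in series, I = ε/(r+R); the load dissipates I²R.
I = ε / (r + R) = 28.0 / (1.72 + 35.2) = 0.7584 A
P_load = I² R = (0.7584)² × 35.2 = 20.25 W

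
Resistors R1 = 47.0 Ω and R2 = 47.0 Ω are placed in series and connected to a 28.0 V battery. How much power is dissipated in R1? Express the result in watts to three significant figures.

4.17 W

In a series string the same current flows through every resistor — find that current, then P = I²R for the one we want.
R_total = 47.0 + 47.0 = 94.00 Ω
I = V / R_total = 28.0 / 94.00 = 0.2979 A
P_R1 = I² × R1 = (0.2979)² × 47.0 = 4.170 W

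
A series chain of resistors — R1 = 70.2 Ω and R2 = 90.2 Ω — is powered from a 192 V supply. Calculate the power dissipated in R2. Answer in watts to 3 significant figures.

129 W

Every series element carries the same I. Get I from the total resistance, then P = I² × R2.
R_total = 70.2 + 90.2 = 160.4 Ω
I = V / R_total = 192 / 160.4 = 1.197 A
P_R2 = I² × R2 = (1.197)² × 90.2 = 129.2 W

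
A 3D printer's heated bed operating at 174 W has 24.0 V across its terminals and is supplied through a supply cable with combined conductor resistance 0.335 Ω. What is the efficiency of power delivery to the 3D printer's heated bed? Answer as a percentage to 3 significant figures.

90.8 %

I = P / V = 174 / 24.0 = 7.250 A through the supply cable.
P_line = I² R_line = (7.250)² × 0.335 = 17.61 W
P_source = P_load + P_line = 174.0 + 17.61 = 191.6 W
η = P_load / P_source = 174.0 / 191.6 = 0.9081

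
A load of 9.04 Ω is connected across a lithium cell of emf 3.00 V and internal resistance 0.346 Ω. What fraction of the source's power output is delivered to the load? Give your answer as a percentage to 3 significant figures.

Both r and R carry the same current, so the power split is just the resistance split: η = R/(R+r).
η = R / (R + r) = 9.04 / (9.04 + 0.346) = 0.9631

96.3 %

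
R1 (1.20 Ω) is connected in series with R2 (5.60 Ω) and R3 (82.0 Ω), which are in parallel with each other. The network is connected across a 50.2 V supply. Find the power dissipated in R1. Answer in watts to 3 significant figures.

First combine the parallel branches into one equivalent R_p, then R1 + R_p is a series pair.
R_p = (5.60×82.0)/(5.60+82.0) = 5.242 Ω
R_total = 1.20 + 5.242 = 6.442 Ω
I = V / R_total = 50.2 / 6.442 = 7.793 A
R1 is in the main series path, so its power is I²R1.
P_R1 = (7.793)² × 1.20 = 72.87 W

72.9 W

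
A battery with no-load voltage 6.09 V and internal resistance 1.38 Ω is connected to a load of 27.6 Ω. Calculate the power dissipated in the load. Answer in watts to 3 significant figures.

1.22 W

Load and internal resistance form a series loop — compute the loop current, then the load power via I²R.
I = ε / (r + R) = 6.09 / (1.38 + 27.6) = 0.2101 A
P_load = I² R = (0.2101)² × 27.6 = 1.219 W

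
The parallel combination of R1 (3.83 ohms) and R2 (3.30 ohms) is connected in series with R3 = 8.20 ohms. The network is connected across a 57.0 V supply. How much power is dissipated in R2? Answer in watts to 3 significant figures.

Combine R1 and R2 into their parallel equivalent first, reducing the network to two series resistors.
R_p = (3.83×3.30)/(3.83+3.30) = 1.773 Ω
R_total = R_p + 8.20 = 1.773 + 8.20 = 9.973 Ω
I = V / R_total = 57.0 / 9.973 = 5.716 A
Voltage across the parallel pair: V_p = I × R_p = 5.716 × 1.773 = 10.13 V
R2 has V_p across it, so P = V_p²/R2.
P_R2 = (10.13)² / 3.30 = 31.11 W

31.1 W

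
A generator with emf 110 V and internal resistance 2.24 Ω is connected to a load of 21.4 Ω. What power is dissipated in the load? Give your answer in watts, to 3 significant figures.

463 W

Load and internal resistance form a series loop — compute the loop current, then the load power via I²R.
I = ε / (r + R) = 110 / (2.24 + 21.4) = 4.653 A
P_load = I² R = (4.653)² × 21.4 = 463.3 W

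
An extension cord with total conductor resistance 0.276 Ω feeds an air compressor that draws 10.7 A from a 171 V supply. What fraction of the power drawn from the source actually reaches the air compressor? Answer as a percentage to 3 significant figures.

98.3 %

The extension cord carries the full 10.7 A.
P_line = I² R_line = (10.70)² × 0.276 = 31.60 W
P_source = V I = 171 × 10.70 = 1830 W; P_load = 1798 W
η = P_load / P_source = 1798 / 1830 = 0.9827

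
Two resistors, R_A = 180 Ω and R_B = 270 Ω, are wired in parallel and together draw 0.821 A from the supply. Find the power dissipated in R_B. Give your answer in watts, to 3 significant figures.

29.1 W

Parallel branches share V, not I — compute V via R_eq, then use V²/R for the target branch.
1/R_eq = 1/180 + 1/270 ⇒ R_eq = 108.0 Ω
V = I_total × R_eq = 0.8210 × 108.0 = 88.67 V
P_R_B = V² / R_B = (88.67)² / 270 = 29.12 W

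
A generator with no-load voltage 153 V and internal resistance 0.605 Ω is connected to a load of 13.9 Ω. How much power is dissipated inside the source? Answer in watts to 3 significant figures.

r is in series with the load, so it carries the full circuit current — the loss in it is I²r.
I = ε / (r + R) = 153 / (0.605 + 13.9) = 10.55 A
P_int = I² r = (10.55)² × 0.605 = 67.31 W

67.3 W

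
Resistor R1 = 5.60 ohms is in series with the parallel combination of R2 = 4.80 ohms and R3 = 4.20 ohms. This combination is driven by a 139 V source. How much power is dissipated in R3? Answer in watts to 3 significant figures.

Reduce the parallel pair to R_p first; the network is then a simple series string.
R_p = (4.80×4.20)/(4.80+4.20) = 2.240 Ω
R_total = 5.60 + 2.240 = 7.840 Ω
I = V / R_total = 139 / 7.840 = 17.73 A
Voltage across the parallel pair: V_p = I × R_p = 17.73 × 2.240 = 39.71 V
R3 is across V_p, so use P = V²/R for that branch.
P_R3 = (39.71)² / 4.20 = 375.5 W

376 W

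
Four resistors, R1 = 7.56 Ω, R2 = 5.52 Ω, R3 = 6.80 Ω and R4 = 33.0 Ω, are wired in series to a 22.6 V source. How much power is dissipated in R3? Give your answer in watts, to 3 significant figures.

1.24 W

Series elements share the same current, so find I first, then use P = I²R.
R_total = 7.56 + 5.52 + 6.80 + 33.0 = 52.88 Ω
I = V / R_total = 22.6 / 52.88 = 0.4274 A
P_R3 = I² × R3 = (0.4274)² × 6.80 = 1.242 W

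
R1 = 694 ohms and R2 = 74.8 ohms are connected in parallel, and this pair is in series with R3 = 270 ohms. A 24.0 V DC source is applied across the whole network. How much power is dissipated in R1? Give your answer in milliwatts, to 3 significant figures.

Collapse the R1‖R2 pair into one equivalent R_p; then R_p and R3 form a series string.
R_p = (694×74.8)/(694+74.8) = 67.52 Ω
R_total = R_p + 270 = 67.52 + 270 = 337.5 Ω
I = V / R_total = 24.0 / 337.5 = 0.07111 A
Voltage across the parallel pair: V_p = I × R_p = 0.07111 × 67.52 = 4.801 V
R1 sits across V_p; its power is V_p²/R.
P_R1 = (4.801)² / 694 = 0.03322 W

33.2 mW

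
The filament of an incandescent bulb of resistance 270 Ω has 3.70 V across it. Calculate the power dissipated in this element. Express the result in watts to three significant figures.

Voltage and resistance are given, so P = V²/R is the one-step route.
P = (3.70 V)² / 270 Ω = 0.05070 W

0.0507 W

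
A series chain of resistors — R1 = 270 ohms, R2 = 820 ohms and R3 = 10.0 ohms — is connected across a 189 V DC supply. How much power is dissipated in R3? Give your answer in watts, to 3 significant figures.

Series elements share the same current, so find I first, then use P = I²R.
R_total = 270 + 820 + 10.0 = 1100 Ω
I = V / R_total = 189 / 1100 = 0.1718 A
P_R3 = I² × R3 = (0.1718)² × 10.0 = 0.2952 W

0.295 W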